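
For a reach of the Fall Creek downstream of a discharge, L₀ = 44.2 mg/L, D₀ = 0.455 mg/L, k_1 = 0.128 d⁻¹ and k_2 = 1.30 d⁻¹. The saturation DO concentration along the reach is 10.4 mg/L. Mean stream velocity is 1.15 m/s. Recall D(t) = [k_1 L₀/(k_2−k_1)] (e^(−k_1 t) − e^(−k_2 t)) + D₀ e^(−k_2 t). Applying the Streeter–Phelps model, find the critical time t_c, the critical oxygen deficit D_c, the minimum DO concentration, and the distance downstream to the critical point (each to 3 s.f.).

t_c ≈ 1.89 d; D_c ≈ 3.42 mg/L; min DO ≈ 6.98 mg/L; x_c ≈ 188 km

At the critical point dD/dt = 0, so k_1 L₀ e^(−k_1 t) = k_2 D. Substituting D(t) from the Streeter–Phelps equation and solving for t gives
t_c = ln[(k_2/k_1)(1 − D₀(k_2−k_1)/(k_1 L₀))] / (k_2−k_1).
Here k_2−k_1 = 1.172 d⁻¹ and 1 − D₀(k_2−k_1)/(k_1 L₀) = 1 − 0.455×1.172/(0.128×44.2) = 0.9057, so
t_c = ln(10.16 × 0.9057) / 1.172 = 2.219 / 1.172 = 1.893 d.
D_c = (k_1/k_2) L₀ e^(−k_1 t_c) = (0.128/1.30) × 44.2 × e^(−0.128×1.893) = 0.09846 × 44.2 × 0.7848 = 3.415 mg/L.
Minimum DO = C_s − D_c = 10.4 − 3.415 = 6.985 mg/L.
x_c = v t_c = 1.15 m/s × 1.893 d × 86400 s/d = 188100 m ≈ 188 km.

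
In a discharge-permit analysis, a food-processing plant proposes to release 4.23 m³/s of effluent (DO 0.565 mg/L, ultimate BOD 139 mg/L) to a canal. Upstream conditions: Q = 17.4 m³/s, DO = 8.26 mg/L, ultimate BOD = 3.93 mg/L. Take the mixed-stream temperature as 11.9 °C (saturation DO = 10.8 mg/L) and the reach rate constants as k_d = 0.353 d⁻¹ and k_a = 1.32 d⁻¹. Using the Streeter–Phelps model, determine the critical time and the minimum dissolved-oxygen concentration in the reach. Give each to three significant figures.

t_c ≈ 0.894 d; minimum DO ≈ 4.88 mg/L

Mixed DO = (17.4×8.26 + 4.23×0.565)/(17.4+4.23) = 146.1/21.63 = 6.755 mg/L.
Mixed L₀ = (17.4×3.93 + 4.23×139)/(21.63) = 656.4/21.63 = 30.34 mg/L.
Initial deficit D₀ = C_s − DO₀ = 10.8 − 6.755 = 4.045 mg/L.
t_c = (1/0.9670) ln[(1.32/0.353)(1 − 4.045×0.9670/(0.353×30.34))] = 1.034 × ln(2.374) = 0.8941 d.
D_c = (0.353/1.32) × 30.34 × e^(−0.353×0.8941) = 0.2674 × 30.34 × 0.7294 = 5.919 mg/L.
Minimum DO = 10.8 − 5.919 = 4.881 mg/L.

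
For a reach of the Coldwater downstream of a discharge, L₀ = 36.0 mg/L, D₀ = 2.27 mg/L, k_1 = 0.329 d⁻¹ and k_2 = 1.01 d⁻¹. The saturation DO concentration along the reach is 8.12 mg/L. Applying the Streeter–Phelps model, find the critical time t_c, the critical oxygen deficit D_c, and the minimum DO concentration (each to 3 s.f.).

With k_2/k_1 = 3.070 and 1 − D₀(k_2−k_1)/(k_1 L₀) = 0.8695,
t_c = ln(3.070 × 0.8695) / (1.01 − 0.329) = ln(2.669) / 0.6810 = 0.9818/0.6810 = 1.442 d.
D_c = (k_1/k_2) L₀ e^(−k_1 t_c) = (0.329/1.01) × 36.0 × e^(−0.329×1.442) = 0.3257 × 36.0 × 0.6223 = 7.298 mg/L.
Minimum DO = C_s − D_c = 8.12 − 7.298 = 0.8223 mg/L.

t_c ≈ 1.44 d; D_c ≈ 7.30 mg/L; min DO ≈ 0.822 mg/L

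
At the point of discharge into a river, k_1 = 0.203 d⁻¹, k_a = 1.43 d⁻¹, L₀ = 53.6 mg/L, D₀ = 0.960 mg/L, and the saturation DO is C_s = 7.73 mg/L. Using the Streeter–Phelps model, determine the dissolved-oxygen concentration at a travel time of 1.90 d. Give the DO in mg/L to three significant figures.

k_1 L₀/(k_a−k_1) = 0.203×53.6/(1.43−0.203) = 10.88/1.227 = 8.868 mg/L.
e^(−k_1 t) = e^(−0.203×1.900) = 0.6800; e^(−k_a t) = e^(−1.43×1.900) = 0.06607.
D = 8.868 × (0.6800 − 0.06607) + 0.960 × 0.06607 = 5.444 + 0.06343 = 5.507 mg/L.
DO = C_s − D = 7.73 − 5.507 = 2.223 mg/L.

DO ≈ 2.22 mg/L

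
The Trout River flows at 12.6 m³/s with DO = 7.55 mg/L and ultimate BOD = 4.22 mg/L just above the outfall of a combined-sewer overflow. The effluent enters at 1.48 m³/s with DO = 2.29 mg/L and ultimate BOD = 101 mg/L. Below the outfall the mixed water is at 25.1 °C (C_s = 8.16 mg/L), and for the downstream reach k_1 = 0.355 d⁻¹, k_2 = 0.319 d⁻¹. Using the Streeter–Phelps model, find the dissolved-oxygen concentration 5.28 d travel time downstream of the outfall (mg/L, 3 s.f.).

Mixed DO = (12.6×7.55 + 1.48×2.29)/(12.6+1.48) = 98.52/14.08 = 6.997 mg/L.
Mixed L₀ = (12.6×4.22 + 1.48×101)/(14.08) = 202.7/14.08 = 14.39 mg/L.
Initial deficit D₀ = C_s − DO₀ = 8.16 − 6.997 = 1.163 mg/L.
D(5.28) = [0.355×14.39/(0.319−0.355)](e^(−0.355×5.28) − e^(−0.319×5.28)) + 1.163 e^(−0.319×5.28)
= -141.9 × (0.1534 − 0.1856) + 1.163 × 0.1856 = 4.775 mg/L.
DO = 8.16 − 4.775 = 3.385 mg/L.

DO ≈ 3.38 mg/L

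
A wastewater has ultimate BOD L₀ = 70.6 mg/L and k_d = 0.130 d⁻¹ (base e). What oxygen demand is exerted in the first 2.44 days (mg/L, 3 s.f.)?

y_t = L₀(1 − e^(−k_d t)) = 70.6 × (1 − e^(−0.130×2.44))
= 70.6 × (1 − 0.7282) = 70.6 × 0.2718 = 19.19 mg/L.

y ≈ 19.2 mg/L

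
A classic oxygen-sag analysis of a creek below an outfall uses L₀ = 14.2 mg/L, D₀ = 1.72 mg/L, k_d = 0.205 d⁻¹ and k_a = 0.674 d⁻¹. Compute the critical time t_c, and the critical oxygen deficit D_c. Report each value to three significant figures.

t_c = [1/(k_a−k_d)] ln[(k_a/k_d)(1 − D₀(k_a−k_d)/(k_d L₀))]
= [1/(0.674−0.205)] ln[(0.674/0.205)(1 − 1.72×0.4690/(0.205×14.2))]
= (1/0.4690) ln[3.288 × 0.7229] = 2.132 × ln(2.377) = 2.132 × 0.8657 = 1.846 d.
D_c = (k_d/k_a) L₀ e^(−k_d t_c) = (0.205/0.674) × 14.2 × e^(−0.205×1.846) = 0.3042 × 14.2 × 0.6850 = 2.958 mg/L.

t_c ≈ 1.85 d; D_c ≈ 2.96 mg/L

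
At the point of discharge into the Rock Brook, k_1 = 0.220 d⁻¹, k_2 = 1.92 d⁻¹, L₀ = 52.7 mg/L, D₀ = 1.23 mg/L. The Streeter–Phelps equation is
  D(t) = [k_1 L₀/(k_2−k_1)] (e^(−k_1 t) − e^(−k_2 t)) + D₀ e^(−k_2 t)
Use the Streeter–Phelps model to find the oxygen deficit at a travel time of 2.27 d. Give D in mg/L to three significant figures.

k_1 L₀/(k_2−k_1) = 0.220×52.7/(1.92−0.220) = 11.59/1.700 = 6.820 mg/L.
e^(−k_1 t) = e^(−0.220×2.270) = 0.6069; e^(−k_2 t) = e^(−1.92×2.270) = 0.01280.
D = 6.820 × (0.6069 − 0.01280) + 1.23 × 0.01280 = 4.052 + 0.01574 = 4.067 mg/L.

D ≈ 4.07 mg/L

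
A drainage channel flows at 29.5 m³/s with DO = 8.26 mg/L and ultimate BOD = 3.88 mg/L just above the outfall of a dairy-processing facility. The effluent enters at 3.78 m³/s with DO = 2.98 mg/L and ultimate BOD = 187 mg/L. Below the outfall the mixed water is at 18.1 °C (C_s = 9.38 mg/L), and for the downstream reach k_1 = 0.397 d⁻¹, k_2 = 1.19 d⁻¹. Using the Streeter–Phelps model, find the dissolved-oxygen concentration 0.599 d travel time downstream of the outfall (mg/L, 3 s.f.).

Mixed DO = (29.5×8.26 + 3.78×2.98)/(29.5+3.78) = 254.9/33.28 = 7.660 mg/L.
Mixed L₀ = (29.5×3.88 + 3.78×187)/(33.28) = 821.3/33.28 = 24.68 mg/L.
Initial deficit D₀ = C_s − DO₀ = 9.38 − 7.660 = 1.720 mg/L.
D(0.599) = [0.397×24.68/(1.19−0.397)](e^(−0.397×0.599) − e^(−1.19×0.599)) + 1.720 e^(−1.19×0.599)
= 12.36 × (0.7884 − 0.4903) + 1.720 × 0.4903 = 4.526 mg/L.
DO = 9.38 − 4.526 = 4.854 mg/L.

DO ≈ 4.85 mg/L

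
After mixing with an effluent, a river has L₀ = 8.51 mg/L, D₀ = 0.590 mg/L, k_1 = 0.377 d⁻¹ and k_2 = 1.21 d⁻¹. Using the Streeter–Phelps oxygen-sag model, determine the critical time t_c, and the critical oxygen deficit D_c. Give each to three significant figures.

With k_2/k_1 = 3.210 and 1 − D₀(k_2−k_1)/(k_1 L₀) = 0.8468,
t_c = ln(3.210 × 0.8468) / (1.21 − 0.377) = ln(2.718) / 0.8330 = 0.9999/0.8330 = 1.200 d.
D_c = (k_1/k_2) L₀ e^(−k_1 t_c) = (0.377/1.21) × 8.51 × e^(−0.377×1.200) = 0.3116 × 8.51 × 0.6360 = 1.686 mg/L.

t_c ≈ 1.20 d; D_c ≈ 1.69 mg/L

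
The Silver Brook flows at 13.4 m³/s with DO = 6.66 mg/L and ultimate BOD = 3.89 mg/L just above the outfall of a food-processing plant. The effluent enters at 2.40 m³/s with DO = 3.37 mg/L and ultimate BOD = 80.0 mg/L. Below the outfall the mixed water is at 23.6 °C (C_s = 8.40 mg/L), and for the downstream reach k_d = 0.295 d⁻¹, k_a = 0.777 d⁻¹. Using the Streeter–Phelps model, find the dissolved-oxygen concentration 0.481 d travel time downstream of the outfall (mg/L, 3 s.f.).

DO ≈ 5.16 mg/L

Mixed DO = (13.4×6.66 + 2.40×3.37)/(13.4+2.40) = 97.33/15.80 = 6.160 mg/L.
Mixed L₀ = (13.4×3.89 + 2.40×80.0)/(15.80) = 244.1/15.80 = 15.45 mg/L.
Initial deficit D₀ = C_s − DO₀ = 8.40 − 6.160 = 2.240 mg/L.
D(0.481) = [0.295×15.45/(0.777−0.295)](e^(−0.295×0.481) − e^(−0.777×0.481)) + 2.240 e^(−0.777×0.481)
= 9.457 × (0.8677 − 0.6882) + 2.240 × 0.6882 = 3.239 mg/L.
DO = 8.40 − 3.239 = 5.161 mg/L.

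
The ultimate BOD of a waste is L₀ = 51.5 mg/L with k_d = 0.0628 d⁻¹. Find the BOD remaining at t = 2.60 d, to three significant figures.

L ≈ 43.7 mg/L

L_t = L₀ e^(−k_d t) = 51.5 × e^(−0.0628×2.60) = 51.5 × 0.8494 = 43.74 mg/L.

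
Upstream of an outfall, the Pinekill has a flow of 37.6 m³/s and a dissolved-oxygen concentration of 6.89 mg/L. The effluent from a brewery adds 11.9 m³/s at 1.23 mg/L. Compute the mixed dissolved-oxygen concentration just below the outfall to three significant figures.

5.53 mg/L

Flow-weighted mixing: C = (Q_r C_r + Q_w C_w)/(Q_r + Q_w)
= (37.6×6.89 + 11.9×1.23)/(37.6 + 11.9) = 273.7/49.50 = 5.529 mg/L.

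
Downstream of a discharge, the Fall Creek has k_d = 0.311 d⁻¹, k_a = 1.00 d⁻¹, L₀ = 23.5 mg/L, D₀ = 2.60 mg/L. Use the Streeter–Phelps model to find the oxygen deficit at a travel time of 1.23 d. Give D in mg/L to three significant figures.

k_d L₀/(k_a−k_d) = 0.311×23.5/(1.00−0.311) = 7.308/0.6890 = 10.61 mg/L.
e^(−k_d t) = e^(−0.311×1.230) = 0.6821; e^(−k_a t) = e^(−1.00×1.230) = 0.2923.
D = 10.61 × (0.6821 − 0.2923) + 2.60 × 0.2923 = 4.135 + 0.7600 = 4.895 mg/L.

D ≈ 4.90 mg/L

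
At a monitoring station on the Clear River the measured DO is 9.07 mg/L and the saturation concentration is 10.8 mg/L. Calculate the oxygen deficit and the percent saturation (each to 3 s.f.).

D = C_s − C = 10.8 − 9.07 = 1.73 mg/L.
% saturation = 9.07/10.8 × 100 = 84.0 %.

D ≈ 1.73 mg/L; 84.0 % saturation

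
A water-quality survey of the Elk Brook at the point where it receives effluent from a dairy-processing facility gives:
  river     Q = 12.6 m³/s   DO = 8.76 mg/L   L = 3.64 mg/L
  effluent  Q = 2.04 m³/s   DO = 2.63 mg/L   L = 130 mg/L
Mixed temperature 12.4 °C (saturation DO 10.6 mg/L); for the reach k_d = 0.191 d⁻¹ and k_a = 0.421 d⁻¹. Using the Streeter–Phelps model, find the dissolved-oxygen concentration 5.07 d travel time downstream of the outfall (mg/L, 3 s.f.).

Mixed DO = (12.6×8.76 + 2.04×2.63)/(12.6+2.04) = 115.7/14.64 = 7.906 mg/L.
Mixed L₀ = (12.6×3.64 + 2.04×130)/(14.64) = 311.1/14.64 = 21.25 mg/L.
Initial deficit D₀ = C_s − DO₀ = 10.6 − 7.906 = 2.694 mg/L.
D(5.07) = [0.191×21.25/(0.421−0.191)](e^(−0.191×5.07) − e^(−0.421×5.07)) + 2.694 e^(−0.421×5.07)
= 17.64 × (0.3797 − 0.1183) + 2.694 × 0.1183 = 4.931 mg/L.
DO = 10.6 − 4.931 = 5.669 mg/L.

DO ≈ 5.67 mg/L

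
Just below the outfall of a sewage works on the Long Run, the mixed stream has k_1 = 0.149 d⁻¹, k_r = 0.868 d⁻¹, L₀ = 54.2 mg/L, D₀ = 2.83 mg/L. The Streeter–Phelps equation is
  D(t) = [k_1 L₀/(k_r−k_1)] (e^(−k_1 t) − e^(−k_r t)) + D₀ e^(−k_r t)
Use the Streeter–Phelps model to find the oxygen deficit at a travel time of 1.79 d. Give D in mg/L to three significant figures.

D ≈ 6.83 mg/L

k_1 L₀/(k_r−k_1) = 0.149×54.2/(0.868−0.149) = 8.076/0.7190 = 11.23 mg/L.
e^(−k_1 t) = e^(−0.149×1.790) = 0.7659; e^(−k_r t) = e^(−0.868×1.790) = 0.2115.
D = 11.23 × (0.7659 − 0.2115) + 2.83 × 0.2115 = 6.227 + 0.5984 = 6.826 mg/L.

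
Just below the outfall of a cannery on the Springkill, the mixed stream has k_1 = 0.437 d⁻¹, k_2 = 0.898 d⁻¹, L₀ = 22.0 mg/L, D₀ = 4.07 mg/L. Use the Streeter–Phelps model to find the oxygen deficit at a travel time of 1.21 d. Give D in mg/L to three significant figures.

k_1 L₀/(k_2−k_1) = 0.437×22.0/(0.898−0.437) = 9.614/0.4610 = 20.85 mg/L.
e^(−k_1 t) = e^(−0.437×1.210) = 0.5893; e^(−k_2 t) = e^(−0.898×1.210) = 0.3374.
D = 20.85 × (0.5893 − 0.3374) + 4.07 × 0.3374 = 5.255 + 1.373 = 6.628 mg/L.

D ≈ 6.63 mg/L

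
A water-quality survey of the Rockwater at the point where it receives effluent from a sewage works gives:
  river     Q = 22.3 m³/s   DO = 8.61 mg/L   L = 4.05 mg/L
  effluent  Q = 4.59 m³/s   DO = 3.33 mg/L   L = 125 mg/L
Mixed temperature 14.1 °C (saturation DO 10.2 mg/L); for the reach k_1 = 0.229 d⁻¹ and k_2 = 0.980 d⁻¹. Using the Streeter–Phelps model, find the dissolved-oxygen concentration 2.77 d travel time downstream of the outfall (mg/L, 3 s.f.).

Mixed DO = (22.3×8.61 + 4.59×3.33)/(22.3+4.59) = 207.3/26.89 = 7.709 mg/L.
Mixed L₀ = (22.3×4.05 + 4.59×125)/(26.89) = 664.1/26.89 = 24.70 mg/L.
Initial deficit D₀ = C_s − DO₀ = 10.2 − 7.709 = 2.491 mg/L.
D(2.77) = [0.229×24.70/(0.980−0.229)](e^(−0.229×2.77) − e^(−0.980×2.77)) + 2.491 e^(−0.980×2.77)
= 7.530 × (0.5303 − 0.06623) + 2.491 × 0.06623 = 3.660 mg/L.
DO = 10.2 − 3.660 = 6.540 mg/L.

DO ≈ 6.54 mg/L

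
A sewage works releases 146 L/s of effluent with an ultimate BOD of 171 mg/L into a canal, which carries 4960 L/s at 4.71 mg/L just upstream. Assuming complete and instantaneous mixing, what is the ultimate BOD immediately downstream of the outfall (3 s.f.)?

Flow-weighted mixing: C = (Q_r C_r + Q_w C_w)/(Q_r + Q_w)
= (4960×4.71 + 146×171)/(4960 + 146) = 48330/5106 = 9.465 mg/L.

9.46 mg/L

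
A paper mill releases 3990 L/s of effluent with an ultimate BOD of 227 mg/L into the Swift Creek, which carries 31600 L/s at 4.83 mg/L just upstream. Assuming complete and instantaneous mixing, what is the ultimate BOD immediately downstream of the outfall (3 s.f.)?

Flow-weighted mixing: C = (Q_r C_r + Q_w C_w)/(Q_r + Q_w)
= (31600×4.83 + 3990×227)/(31600 + 3990) = 1.058×10^6/35590 = 29.74 mg/L.

29.7 mg/L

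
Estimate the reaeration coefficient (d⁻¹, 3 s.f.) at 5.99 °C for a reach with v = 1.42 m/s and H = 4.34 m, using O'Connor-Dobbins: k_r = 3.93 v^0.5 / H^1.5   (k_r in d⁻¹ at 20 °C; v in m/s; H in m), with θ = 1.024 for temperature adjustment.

k_r(20) = 3.93 × 1.42^0.5 / 4.34^1.5 = 3.93 × 1.192 / 9.041 = 0.5180 d⁻¹.
k_r(5.99) = 0.5180 × 1.024^(5.99−20) = 0.5180 × 0.7173 = 0.3715 d⁻¹.

k_r ≈ 0.372 d⁻¹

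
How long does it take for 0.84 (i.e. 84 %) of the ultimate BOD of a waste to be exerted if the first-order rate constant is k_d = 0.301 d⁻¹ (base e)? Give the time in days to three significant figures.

t ≈ 6.09 d

y/L₀ = 1 − e^(−k_d t) = 0.84 ⇒ e^(−k_d t) = 0.160
t = −ln(0.160) / 0.301 = 1.833 / 0.301 = 6.088 d.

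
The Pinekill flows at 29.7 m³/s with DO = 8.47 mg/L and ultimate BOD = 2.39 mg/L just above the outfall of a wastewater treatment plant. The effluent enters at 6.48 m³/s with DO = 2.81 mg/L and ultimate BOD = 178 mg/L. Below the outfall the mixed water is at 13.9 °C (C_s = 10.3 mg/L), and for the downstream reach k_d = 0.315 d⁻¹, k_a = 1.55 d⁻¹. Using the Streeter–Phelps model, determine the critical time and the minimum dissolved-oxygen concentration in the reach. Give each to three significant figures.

Mixed DO = (29.7×8.47 + 6.48×2.81)/(29.7+6.48) = 269.8/36.18 = 7.456 mg/L.
Mixed L₀ = (29.7×2.39 + 6.48×178)/(36.18) = 1224/36.18 = 33.84 mg/L.
Initial deficit D₀ = C_s − DO₀ = 10.3 − 7.456 = 2.844 mg/L.
t_c = (1/1.235) ln[(1.55/0.315)(1 − 2.844×1.235/(0.315×33.84))] = 0.8097 × ln(3.300) = 0.9666 d.
D_c = (0.315/1.55) × 33.84 × e^(−0.315×0.9666) = 0.2032 × 33.84 × 0.7375 = 5.072 mg/L.
Minimum DO = 10.3 − 5.072 = 5.228 mg/L.

t_c ≈ 0.967 d; minimum DO ≈ 5.23 mg/L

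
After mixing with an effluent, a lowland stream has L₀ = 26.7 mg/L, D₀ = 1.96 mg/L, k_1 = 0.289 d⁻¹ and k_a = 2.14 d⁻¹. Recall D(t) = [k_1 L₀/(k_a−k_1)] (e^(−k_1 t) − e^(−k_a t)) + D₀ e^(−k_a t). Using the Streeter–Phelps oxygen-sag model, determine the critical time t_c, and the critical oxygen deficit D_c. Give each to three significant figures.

t_c ≈ 0.738 d; D_c ≈ 2.91 mg/L

t_c = [1/(k_a−k_1)] ln[(k_a/k_1)(1 − D₀(k_a−k_1)/(k_1 L₀))]
= [1/(2.14−0.289)] ln[(2.14/0.289)(1 − 1.96×1.851/(0.289×26.7))]
= (1/1.851) ln[7.405 × 0.5298] = 0.5402 × ln(3.923) = 0.5402 × 1.367 = 0.7385 d.
L(t_c) = L₀ e^(−k_1 t_c) = 26.7 × 0.8078 = 21.57 mg/L, and at the critical point k_a D_c = k_1 L, so D_c = (0.289/2.14) × 21.57 = 2.913 mg/L.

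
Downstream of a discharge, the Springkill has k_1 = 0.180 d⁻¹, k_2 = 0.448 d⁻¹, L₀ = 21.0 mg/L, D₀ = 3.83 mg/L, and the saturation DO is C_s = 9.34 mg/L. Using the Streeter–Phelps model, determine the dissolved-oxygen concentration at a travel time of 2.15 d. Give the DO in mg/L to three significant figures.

k_1 L₀/(k_2−k_1) = 0.180×21.0/(0.448−0.180) = 3.780/0.2680 = 14.10 mg/L.
e^(−k_1 t) = e^(−0.180×2.150) = 0.6791; e^(−k_2 t) = e^(−0.448×2.150) = 0.3817.
D = 14.10 × (0.6791 − 0.3817) + 3.83 × 0.3817 = 4.195 + 1.462 = 5.657 mg/L.
DO = C_s − D = 9.34 − 5.657 = 3.683 mg/L.

DO ≈ 3.68 mg/L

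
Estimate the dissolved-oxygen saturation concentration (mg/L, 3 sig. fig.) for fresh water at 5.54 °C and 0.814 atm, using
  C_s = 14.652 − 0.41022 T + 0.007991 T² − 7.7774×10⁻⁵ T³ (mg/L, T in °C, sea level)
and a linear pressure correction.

C_s ≈ 10.3 mg/L

At sea level: C_s = 14.652 − 0.41022×5.54 + 0.007991×5.54² − 7.7774×10⁻⁵×5.54³ = 12.61 mg/L.
Pressure correction: C_s' = 12.61 × 0.814 = 10.27 mg/L.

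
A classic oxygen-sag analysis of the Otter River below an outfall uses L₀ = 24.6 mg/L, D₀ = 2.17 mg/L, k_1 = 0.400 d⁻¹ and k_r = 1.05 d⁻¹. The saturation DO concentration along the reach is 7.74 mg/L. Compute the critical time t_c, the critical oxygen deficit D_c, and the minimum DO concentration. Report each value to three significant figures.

With k_r/k_1 = 2.625 and 1 − D₀(k_r−k_1)/(k_1 L₀) = 0.8567,
t_c = ln(2.625 × 0.8567) / (1.05 − 0.400) = ln(2.249) / 0.6500 = 0.8104/0.6500 = 1.247 d.
L(t_c) = L₀ e^(−k_1 t_c) = 24.6 × 0.6073 = 14.94 mg/L, and at the critical point k_r D_c = k_1 L, so D_c = (0.400/1.05) × 14.94 = 5.692 mg/L.
Minimum DO = C_s − D_c = 7.74 − 5.692 = 2.048 mg/L.

t_c ≈ 1.25 d; D_c ≈ 5.69 mg/L; min DO ≈ 2.05 mg/L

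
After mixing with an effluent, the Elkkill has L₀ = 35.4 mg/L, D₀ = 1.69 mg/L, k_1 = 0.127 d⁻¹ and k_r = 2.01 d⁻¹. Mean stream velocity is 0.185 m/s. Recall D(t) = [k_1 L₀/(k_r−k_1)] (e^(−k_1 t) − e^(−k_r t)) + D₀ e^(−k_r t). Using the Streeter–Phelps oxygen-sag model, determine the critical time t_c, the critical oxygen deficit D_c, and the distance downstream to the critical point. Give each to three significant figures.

t_c = [1/(k_r−k_1)] ln[(k_r/k_1)(1 − D₀(k_r−k_1)/(k_1 L₀))]
= [1/(2.01−0.127)] ln[(2.01/0.127)(1 − 1.69×1.883/(0.127×35.4))]
= (1/1.883) ln[15.83 × 0.2922] = 0.5311 × ln(4.624) = 0.5311 × 1.531 = 0.8132 d.
D_c = (k_1/k_r) L₀ e^(−k_1 t_c) = (0.127/2.01) × 35.4 × e^(−0.127×0.8132) = 0.06318 × 35.4 × 0.9019 = 2.017 mg/L.
x_c = v t_c = 0.185 m/s × 0.8132 d × 86400 s/d = 13000 m ≈ 13.0 km.

t_c ≈ 0.813 d; D_c ≈ 2.02 mg/L; x_c ≈ 13.0 km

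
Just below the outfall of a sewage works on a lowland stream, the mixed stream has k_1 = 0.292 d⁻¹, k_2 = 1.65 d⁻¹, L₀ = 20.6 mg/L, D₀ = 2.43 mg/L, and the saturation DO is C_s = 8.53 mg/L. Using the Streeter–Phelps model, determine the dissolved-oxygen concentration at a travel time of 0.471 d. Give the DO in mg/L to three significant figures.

DO ≈ 5.59 mg/L

k_1 L₀/(k_2−k_1) = 0.292×20.6/(1.65−0.292) = 6.015/1.358 = 4.429 mg/L.
e^(−k_1 t) = e^(−0.292×0.4710) = 0.8715; e^(−k_2 t) = e^(−1.65×0.4710) = 0.4597.
D = 4.429 × (0.8715 − 0.4597) + 2.43 × 0.4597 = 1.824 + 1.117 = 2.941 mg/L.
DO = C_s − D = 8.53 − 2.941 = 5.589 mg/L.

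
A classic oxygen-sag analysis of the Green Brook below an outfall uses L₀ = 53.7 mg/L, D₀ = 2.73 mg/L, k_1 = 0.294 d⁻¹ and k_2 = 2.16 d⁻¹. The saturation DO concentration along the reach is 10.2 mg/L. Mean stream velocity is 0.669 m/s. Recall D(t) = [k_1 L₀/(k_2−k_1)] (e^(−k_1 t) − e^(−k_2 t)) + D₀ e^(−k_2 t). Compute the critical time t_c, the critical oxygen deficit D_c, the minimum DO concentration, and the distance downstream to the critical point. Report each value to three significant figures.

t_c ≈ 0.860 d; D_c ≈ 5.68 mg/L; min DO ≈ 4.52 mg/L; x_c ≈ 49.7 km

With k_2/k_1 = 7.347 and 1 − D₀(k_2−k_1)/(k_1 L₀) = 0.6773,
t_c = ln(7.347 × 0.6773) / (2.16 − 0.294) = ln(4.976) / 1.866 = 1.605/1.866 = 0.8600 d.
D_c = (k_1/k_2) L₀ e^(−k_1 t_c) = (0.294/2.16) × 53.7 × e^(−0.294×0.8600) = 0.1361 × 53.7 × 0.7766 = 5.676 mg/L.
Minimum DO = C_s − D_c = 10.2 − 5.676 = 4.524 mg/L.
x_c = v t_c = 0.669 m/s × 0.8600 d × 86400 s/d = 49710 m ≈ 49.7 km.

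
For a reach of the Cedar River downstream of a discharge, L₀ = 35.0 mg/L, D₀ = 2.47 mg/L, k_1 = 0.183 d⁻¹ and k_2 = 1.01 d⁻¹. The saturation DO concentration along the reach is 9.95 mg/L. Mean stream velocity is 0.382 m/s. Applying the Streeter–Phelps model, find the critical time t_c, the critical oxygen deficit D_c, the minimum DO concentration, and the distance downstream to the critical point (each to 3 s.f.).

t_c ≈ 1.60 d; D_c ≈ 4.73 mg/L; min DO ≈ 5.22 mg/L; x_c ≈ 52.8 km

With k_2/k_1 = 5.519 and 1 − D₀(k_2−k_1)/(k_1 L₀) = 0.6811,
t_c = ln(5.519 × 0.6811) / (1.01 − 0.183) = ln(3.759) / 0.8270 = 1.324/0.8270 = 1.601 d.
D_c = (k_1/k_2) L₀ e^(−k_1 t_c) = (0.183/1.01) × 35.0 × e^(−0.183×1.601) = 0.1812 × 35.0 × 0.7460 = 4.731 mg/L.
Minimum DO = C_s − D_c = 9.95 − 4.731 = 5.219 mg/L.
x_c = v t_c = 0.382 m/s × 1.601 d × 86400 s/d = 52850 m ≈ 52.8 km.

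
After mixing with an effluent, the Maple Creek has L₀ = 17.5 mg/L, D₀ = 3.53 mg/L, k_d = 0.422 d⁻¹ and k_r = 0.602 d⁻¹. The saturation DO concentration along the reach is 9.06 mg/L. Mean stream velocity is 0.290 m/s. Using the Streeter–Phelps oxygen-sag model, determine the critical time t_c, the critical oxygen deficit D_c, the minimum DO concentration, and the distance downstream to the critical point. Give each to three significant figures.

t_c = [1/(k_r−k_d)] ln[(k_r/k_d)(1 − D₀(k_r−k_d)/(k_d L₀))]
= [1/(0.602−0.422)] ln[(0.602/0.422)(1 − 3.53×0.1800/(0.422×17.5))]
= (1/0.1800) ln[1.427 × 0.9140] = 5.556 × ln(1.304) = 5.556 × 0.2653 = 1.474 d.
D_c = (k_d/k_r) L₀ e^(−k_d t_c) = (0.422/0.602) × 17.5 × e^(−0.422×1.474) = 0.7010 × 17.5 × 0.5369 = 6.586 mg/L.
Minimum DO = C_s − D_c = 9.06 − 6.586 = 2.474 mg/L.
x_c = v t_c = 0.290 m/s × 1.474 d × 86400 s/d = 36930 m ≈ 36.9 km.

t_c ≈ 1.47 d; D_c ≈ 6.59 mg/L; min DO ≈ 2.47 mg/L; x_c ≈ 36.9 km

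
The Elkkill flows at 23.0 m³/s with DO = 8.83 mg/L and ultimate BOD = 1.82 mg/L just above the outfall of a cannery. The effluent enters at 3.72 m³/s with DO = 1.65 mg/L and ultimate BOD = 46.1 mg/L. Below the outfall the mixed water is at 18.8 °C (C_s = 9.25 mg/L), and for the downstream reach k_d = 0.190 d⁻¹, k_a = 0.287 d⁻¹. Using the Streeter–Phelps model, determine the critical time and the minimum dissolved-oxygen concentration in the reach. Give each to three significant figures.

t_c ≈ 3.27 d; minimum DO ≈ 6.41 mg/L

Mixed DO = (23.0×8.83 + 3.72×1.65)/(23.0+3.72) = 209.2/26.72 = 7.830 mg/L.
Mixed L₀ = (23.0×1.82 + 3.72×46.1)/(26.72) = 213.4/26.72 = 7.985 mg/L.
Initial deficit D₀ = C_s − DO₀ = 9.25 − 7.830 = 1.420 mg/L.
t_c = (1/0.09700) ln[(0.287/0.190)(1 − 1.420×0.09700/(0.190×7.985))] = 10.31 × ln(1.373) = 3.271 d.
D_c = (0.190/0.287) × 7.985 × e^(−0.190×3.271) = 0.6620 × 7.985 × 0.5371 = 2.839 mg/L.
Minimum DO = 9.25 − 2.839 = 6.411 mg/L.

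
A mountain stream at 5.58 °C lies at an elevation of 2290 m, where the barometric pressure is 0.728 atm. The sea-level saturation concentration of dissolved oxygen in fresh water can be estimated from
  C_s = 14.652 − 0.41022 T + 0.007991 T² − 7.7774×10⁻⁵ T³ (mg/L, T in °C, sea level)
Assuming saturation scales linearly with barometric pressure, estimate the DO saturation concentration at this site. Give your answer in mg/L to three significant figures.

C_s ≈ 9.17 mg/L

At sea level: C_s = 14.652 − 0.41022×5.58 + 0.007991×5.58² − 7.7774×10⁻⁵×5.58³ = 12.60 mg/L.
Pressure correction: C_s' = 12.60 × 0.728 = 9.172 mg/L.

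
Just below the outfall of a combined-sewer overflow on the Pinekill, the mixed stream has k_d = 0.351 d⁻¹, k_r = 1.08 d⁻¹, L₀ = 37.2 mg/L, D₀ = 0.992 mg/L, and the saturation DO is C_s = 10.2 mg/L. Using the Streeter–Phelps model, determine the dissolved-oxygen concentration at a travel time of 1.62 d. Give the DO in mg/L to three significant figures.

DO ≈ 3.00 mg/L

k_d L₀/(k_r−k_d) = 0.351×37.2/(1.08−0.351) = 13.06/0.7290 = 17.91 mg/L.
e^(−k_d t) = e^(−0.351×1.620) = 0.5663; e^(−k_r t) = e^(−1.08×1.620) = 0.1738.
D = 17.91 × (0.5663 − 0.1738) + 0.992 × 0.1738 = 7.029 + 0.1725 = 7.202 mg/L.
DO = C_s − D = 10.2 − 7.202 = 2.998 mg/L.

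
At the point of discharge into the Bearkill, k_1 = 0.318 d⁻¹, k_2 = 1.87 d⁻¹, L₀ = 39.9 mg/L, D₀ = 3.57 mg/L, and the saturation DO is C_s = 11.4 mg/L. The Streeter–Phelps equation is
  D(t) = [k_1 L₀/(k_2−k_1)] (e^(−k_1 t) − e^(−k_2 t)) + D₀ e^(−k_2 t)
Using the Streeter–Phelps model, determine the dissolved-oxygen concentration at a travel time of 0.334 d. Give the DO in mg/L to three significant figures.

k_1 L₀/(k_2−k_1) = 0.318×39.9/(1.87−0.318) = 12.69/1.552 = 8.175 mg/L.
e^(−k_1 t) = e^(−0.318×0.3340) = 0.8992; e^(−k_2 t) = e^(−1.87×0.3340) = 0.5355.
D = 8.175 × (0.8992 − 0.5355) + 3.57 × 0.5355 = 2.974 + 1.912 = 4.885 mg/L.
DO = C_s − D = 11.4 − 4.885 = 6.515 mg/L.

DO ≈ 6.51 mg/L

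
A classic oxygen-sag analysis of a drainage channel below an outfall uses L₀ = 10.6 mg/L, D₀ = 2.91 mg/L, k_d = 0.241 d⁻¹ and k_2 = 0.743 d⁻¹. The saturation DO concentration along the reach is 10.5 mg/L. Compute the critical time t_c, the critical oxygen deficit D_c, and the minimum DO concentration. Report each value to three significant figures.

At the critical point dD/dt = 0, so k_d L₀ e^(−k_d t) = k_2 D. Substituting D(t) from the Streeter–Phelps equation and solving for t gives
t_c = ln[(k_2/k_d)(1 − D₀(k_2−k_d)/(k_d L₀))] / (k_2−k_d).
Here k_2−k_d = 0.5020 d⁻¹ and 1 − D₀(k_2−k_d)/(k_d L₀) = 1 − 2.91×0.5020/(0.241×10.6) = 0.4282, so
t_c = ln(3.083 × 0.4282) / 0.5020 = 0.2776 / 0.5020 = 0.5531 d.
L(t_c) = L₀ e^(−k_d t_c) = 10.6 × 0.8752 = 9.277 mg/L, and at the critical point k_2 D_c = k_d L, so D_c = (0.241/0.743) × 9.277 = 3.009 mg/L.
Minimum DO = C_s − D_c = 10.5 − 3.009 = 7.491 mg/L.

t_c ≈ 0.553 d; D_c ≈ 3.01 mg/L; min DO ≈ 7.49 mg/L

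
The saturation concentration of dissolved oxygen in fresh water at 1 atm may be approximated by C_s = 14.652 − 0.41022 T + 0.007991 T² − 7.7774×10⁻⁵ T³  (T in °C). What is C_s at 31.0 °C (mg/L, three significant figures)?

C_s ≈ 7.30 mg/L

C_s = 14.652 − 0.41022×31.0 + 0.007991×31.0² − 7.7774×10⁻⁵×31.0³ = 7.298 mg/L.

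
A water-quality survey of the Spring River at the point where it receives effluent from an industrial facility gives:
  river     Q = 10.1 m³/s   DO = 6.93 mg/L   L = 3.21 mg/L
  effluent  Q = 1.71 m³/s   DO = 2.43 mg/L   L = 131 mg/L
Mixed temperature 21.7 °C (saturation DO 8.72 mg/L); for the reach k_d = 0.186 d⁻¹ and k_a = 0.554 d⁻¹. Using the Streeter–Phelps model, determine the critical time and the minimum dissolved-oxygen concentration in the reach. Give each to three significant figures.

t_c ≈ 2.28 d; minimum DO ≈ 3.95 mg/L

Mixed DO = (10.1×6.93 + 1.71×2.43)/(10.1+1.71) = 74.15/11.81 = 6.278 mg/L.
Mixed L₀ = (10.1×3.21 + 1.71×131)/(11.81) = 256.4/11.81 = 21.71 mg/L.
Initial deficit D₀ = C_s − DO₀ = 8.72 − 6.278 = 2.442 mg/L.
t_c = (1/0.3680) ln[(0.554/0.186)(1 − 2.442×0.3680/(0.186×21.71))] = 2.717 × ln(2.316) = 2.282 d.
D_c = (0.186/0.554) × 21.71 × e^(−0.186×2.282) = 0.3357 × 21.71 × 0.6541 = 4.769 mg/L.
Minimum DO = 8.72 − 4.769 = 3.951 mg/L.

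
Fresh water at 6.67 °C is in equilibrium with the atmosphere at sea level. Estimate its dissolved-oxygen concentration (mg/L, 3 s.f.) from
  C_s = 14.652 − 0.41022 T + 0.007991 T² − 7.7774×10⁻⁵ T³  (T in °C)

C_s = 14.652 − 0.41022×6.67 + 0.007991×6.67² − 7.7774×10⁻⁵×6.67³ = 12.25 mg/L.

C_s ≈ 12.2 mg/L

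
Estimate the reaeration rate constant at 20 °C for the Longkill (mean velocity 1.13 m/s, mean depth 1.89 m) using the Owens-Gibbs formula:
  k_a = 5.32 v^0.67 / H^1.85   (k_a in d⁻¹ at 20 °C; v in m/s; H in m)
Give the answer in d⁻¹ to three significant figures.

k_a ≈ 1.78 d⁻¹

k_a = 5.32 × 1.13^0.67 / 1.89^1.85 = 5.32 × 1.085 / 3.247 = 1.778 d⁻¹.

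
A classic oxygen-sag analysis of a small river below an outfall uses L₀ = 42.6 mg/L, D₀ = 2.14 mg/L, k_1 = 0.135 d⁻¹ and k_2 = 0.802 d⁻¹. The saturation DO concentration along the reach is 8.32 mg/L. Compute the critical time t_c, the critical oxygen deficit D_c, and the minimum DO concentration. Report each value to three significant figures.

t_c = [1/(k_2−k_1)] ln[(k_2/k_1)(1 − D₀(k_2−k_1)/(k_1 L₀))]
= [1/(0.802−0.135)] ln[(0.802/0.135)(1 − 2.14×0.6670/(0.135×42.6))]
= (1/0.6670) ln[5.941 × 0.7518] = 1.499 × ln(4.466) = 1.499 × 1.497 = 2.244 d.
L(t_c) = L₀ e^(−k_1 t_c) = 42.6 × 0.7387 = 31.47 mg/L, and at the critical point k_2 D_c = k_1 L, so D_c = (0.135/0.802) × 31.47 = 5.297 mg/L.
Minimum DO = C_s − D_c = 8.32 − 5.297 = 3.023 mg/L.

t_c ≈ 2.24 d; D_c ≈ 5.30 mg/L; min DO ≈ 3.02 mg/L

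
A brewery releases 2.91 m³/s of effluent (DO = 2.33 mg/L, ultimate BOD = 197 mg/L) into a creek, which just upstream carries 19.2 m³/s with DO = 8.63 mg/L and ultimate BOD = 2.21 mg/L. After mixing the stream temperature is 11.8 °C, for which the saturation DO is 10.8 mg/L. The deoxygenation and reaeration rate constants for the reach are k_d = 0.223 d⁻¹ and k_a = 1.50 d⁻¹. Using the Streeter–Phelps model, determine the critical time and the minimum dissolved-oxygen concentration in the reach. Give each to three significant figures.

Mixed DO = (19.2×8.63 + 2.91×2.33)/(19.2+2.91) = 172.5/22.11 = 7.801 mg/L.
Mixed L₀ = (19.2×2.21 + 2.91×197)/(22.11) = 615.7/22.11 = 27.85 mg/L.
Initial deficit D₀ = C_s − DO₀ = 10.8 − 7.801 = 2.999 mg/L.
t_c = (1/1.277) ln[(1.50/0.223)(1 − 2.999×1.277/(0.223×27.85))] = 0.7831 × ln(2.578) = 0.7416 d.
D_c = (0.223/1.50) × 27.85 × e^(−0.223×0.7416) = 0.1487 × 27.85 × 0.8476 = 3.509 mg/L.
Minimum DO = 10.8 − 3.509 = 7.291 mg/L.

t_c ≈ 0.742 d; minimum DO ≈ 7.29 mg/L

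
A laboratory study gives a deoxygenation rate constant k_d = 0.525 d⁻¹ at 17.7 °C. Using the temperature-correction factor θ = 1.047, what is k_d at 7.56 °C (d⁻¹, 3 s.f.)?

k_d(T₂) = k_d(T₁) · θ^(T₂−T₁) = 0.525 × 1.047^(7.56−17.7)
= 0.525 × 1.047^-10.1 = 0.525 × 0.6277 = 0.3295 d⁻¹.

k_d ≈ 0.330 d⁻¹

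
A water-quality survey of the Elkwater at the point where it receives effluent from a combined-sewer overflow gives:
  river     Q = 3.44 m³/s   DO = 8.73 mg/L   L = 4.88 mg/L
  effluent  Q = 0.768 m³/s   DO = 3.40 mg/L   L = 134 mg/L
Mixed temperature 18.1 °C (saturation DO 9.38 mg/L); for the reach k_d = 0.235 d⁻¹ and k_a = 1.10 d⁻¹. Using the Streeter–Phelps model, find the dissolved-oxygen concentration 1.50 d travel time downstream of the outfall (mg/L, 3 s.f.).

DO ≈ 5.12 mg/L

Mixed DO = (3.44×8.73 + 0.768×3.40)/(3.44+0.768) = 32.64/4.208 = 7.757 mg/L.
Mixed L₀ = (3.44×4.88 + 0.768×134)/(4.208) = 119.7/4.208 = 28.45 mg/L.
Initial deficit D₀ = C_s − DO₀ = 9.38 − 7.757 = 1.623 mg/L.
D(1.50) = [0.235×28.45/(1.10−0.235)](e^(−0.235×1.50) − e^(−1.10×1.50)) + 1.623 e^(−1.10×1.50)
= 7.728 × (0.7029 − 0.1920) + 1.623 × 0.1920 = 4.260 mg/L.
DO = 9.38 − 4.260 = 5.120 mg/L.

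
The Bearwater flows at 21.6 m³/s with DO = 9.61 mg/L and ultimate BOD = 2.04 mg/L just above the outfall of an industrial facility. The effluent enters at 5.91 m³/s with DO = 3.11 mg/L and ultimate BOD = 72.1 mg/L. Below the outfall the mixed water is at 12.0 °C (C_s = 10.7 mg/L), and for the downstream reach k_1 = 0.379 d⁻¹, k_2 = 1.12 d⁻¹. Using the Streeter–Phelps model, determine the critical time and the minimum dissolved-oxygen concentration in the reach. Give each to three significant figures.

Mixed DO = (21.6×9.61 + 5.91×3.11)/(21.6+5.91) = 226.0/27.51 = 8.214 mg/L.
Mixed L₀ = (21.6×2.04 + 5.91×72.1)/(27.51) = 470.2/27.51 = 17.09 mg/L.
Initial deficit D₀ = C_s − DO₀ = 10.7 − 8.214 = 2.486 mg/L.
t_c = (1/0.7410) ln[(1.12/0.379)(1 − 2.486×0.7410/(0.379×17.09))] = 1.350 × ln(2.115) = 1.011 d.
D_c = (0.379/1.12) × 17.09 × e^(−0.379×1.011) = 0.3384 × 17.09 × 0.6818 = 3.943 mg/L.
Minimum DO = 10.7 − 3.943 = 6.757 mg/L.

t_c ≈ 1.01 d; minimum DO ≈ 6.76 mg/L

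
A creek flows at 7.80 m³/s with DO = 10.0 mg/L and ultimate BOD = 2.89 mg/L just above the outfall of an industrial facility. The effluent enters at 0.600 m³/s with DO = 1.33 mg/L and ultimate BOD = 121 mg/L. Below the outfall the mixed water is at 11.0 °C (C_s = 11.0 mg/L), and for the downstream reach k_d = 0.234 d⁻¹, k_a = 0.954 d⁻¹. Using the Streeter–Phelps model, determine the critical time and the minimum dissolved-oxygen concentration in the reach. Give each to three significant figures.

Mixed DO = (7.80×10.0 + 0.600×1.33)/(7.80+0.600) = 78.80/8.400 = 9.381 mg/L.
Mixed L₀ = (7.80×2.89 + 0.600×121)/(8.400) = 95.14/8.400 = 11.33 mg/L.
Initial deficit D₀ = C_s − DO₀ = 11.0 − 9.381 = 1.619 mg/L.
t_c = (1/0.7200) ln[(0.954/0.234)(1 − 1.619×0.7200/(0.234×11.33))] = 1.389 × ln(2.284) = 1.147 d.
D_c = (0.234/0.954) × 11.33 × e^(−0.234×1.147) = 0.2453 × 11.33 × 0.7646 = 2.124 mg/L.
Minimum DO = 11.0 − 2.124 = 8.876 mg/L.

t_c ≈ 1.15 d; minimum DO ≈ 8.88 mg/L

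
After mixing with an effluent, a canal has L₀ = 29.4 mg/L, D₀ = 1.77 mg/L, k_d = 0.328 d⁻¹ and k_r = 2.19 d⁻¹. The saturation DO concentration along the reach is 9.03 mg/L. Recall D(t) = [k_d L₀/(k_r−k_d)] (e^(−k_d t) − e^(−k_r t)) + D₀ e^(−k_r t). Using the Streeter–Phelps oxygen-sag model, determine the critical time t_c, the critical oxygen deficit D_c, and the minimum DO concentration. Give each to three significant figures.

At the critical point dD/dt = 0, so k_d L₀ e^(−k_d t) = k_r D. Substituting D(t) from the Streeter–Phelps equation and solving for t gives
t_c = ln[(k_r/k_d)(1 − D₀(k_r−k_d)/(k_d L₀))] / (k_r−k_d).
Here k_r−k_d = 1.862 d⁻¹ and 1 − D₀(k_r−k_d)/(k_d L₀) = 1 − 1.77×1.862/(0.328×29.4) = 0.6582, so
t_c = ln(6.677 × 0.6582) / 1.862 = 1.480 / 1.862 = 0.7951 d.
L(t_c) = L₀ e^(−k_d t_c) = 29.4 × 0.7704 = 22.65 mg/L, and at the critical point k_r D_c = k_d L, so D_c = (0.328/2.19) × 22.65 = 3.392 mg/L.
Minimum DO = C_s − D_c = 9.03 − 3.392 = 5.638 mg/L.

t_c ≈ 0.795 d; D_c ≈ 3.39 mg/L; min DO ≈ 5.64 mg/L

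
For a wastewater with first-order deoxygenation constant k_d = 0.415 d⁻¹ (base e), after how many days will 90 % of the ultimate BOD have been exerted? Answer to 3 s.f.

t ≈ 5.55 d

y/L₀ = 1 − e^(−k_d t) = 0.90 ⇒ e^(−k_d t) = 0.100
t = −ln(0.100) / 0.415 = 2.303 / 0.415 = 5.548 d.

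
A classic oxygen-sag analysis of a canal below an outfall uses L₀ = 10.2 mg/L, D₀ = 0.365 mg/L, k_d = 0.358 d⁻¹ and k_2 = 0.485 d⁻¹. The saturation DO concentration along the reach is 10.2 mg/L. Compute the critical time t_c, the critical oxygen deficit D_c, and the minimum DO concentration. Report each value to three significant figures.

t_c ≈ 2.29 d; D_c ≈ 3.32 mg/L; min DO ≈ 6.88 mg/L

t_c = [1/(k_2−k_d)] ln[(k_2/k_d)(1 − D₀(k_2−k_d)/(k_d L₀))]
= [1/(0.485−0.358)] ln[(0.485/0.358)(1 − 0.365×0.1270/(0.358×10.2))]
= (1/0.1270) ln[1.355 × 0.9873] = 7.874 × ln(1.338) = 7.874 × 0.2908 = 2.290 d.
L(t_c) = L₀ e^(−k_d t_c) = 10.2 × 0.4405 = 4.493 mg/L, and at the critical point k_2 D_c = k_d L, so D_c = (0.358/0.485) × 4.493 = 3.317 mg/L.
Minimum DO = C_s − D_c = 10.2 − 3.317 = 6.883 mg/L.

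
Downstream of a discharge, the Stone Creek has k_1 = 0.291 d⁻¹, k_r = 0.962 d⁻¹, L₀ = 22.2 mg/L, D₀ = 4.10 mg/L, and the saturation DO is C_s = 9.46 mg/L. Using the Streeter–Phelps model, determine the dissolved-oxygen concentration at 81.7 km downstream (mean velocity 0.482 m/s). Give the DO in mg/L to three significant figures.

DO ≈ 4.86 mg/L

Travel time t = x/v = 81.7 km / (0.482 m/s) = 81700 m / 0.482 m/s = 169500 s = 1.962 d.
k_1 L₀/(k_r−k_1) = 0.291×22.2/(0.962−0.291) = 6.460/0.6710 = 9.628 mg/L.
e^(−k_1 t) = e^(−0.291×1.962) = 0.5650; e^(−k_r t) = e^(−0.962×1.962) = 0.1515.
D = 9.628 × (0.5650 − 0.1515) + 4.10 × 0.1515 = 3.981 + 0.6211 = 4.603 mg/L.
DO = C_s − D = 9.46 − 4.603 = 4.857 mg/L.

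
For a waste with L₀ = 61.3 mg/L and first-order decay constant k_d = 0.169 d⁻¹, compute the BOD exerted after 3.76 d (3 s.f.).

y_t = L₀(1 − e^(−k_d t)) = 61.3 × (1 − e^(−0.169×3.76))
= 61.3 × (1 − 0.5297) = 61.3 × 0.4703 = 28.83 mg/L.

y ≈ 28.8 mg/L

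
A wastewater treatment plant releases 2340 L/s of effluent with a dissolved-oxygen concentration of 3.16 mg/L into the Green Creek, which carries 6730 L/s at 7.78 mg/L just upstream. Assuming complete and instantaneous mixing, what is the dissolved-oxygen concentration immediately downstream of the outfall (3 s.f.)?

Flow-weighted mixing: C = (Q_r C_r + Q_w C_w)/(Q_r + Q_w)
= (6730×7.78 + 2340×3.16)/(6730 + 2340) = 59750/9070 = 6.588 mg/L.

6.59 mg/L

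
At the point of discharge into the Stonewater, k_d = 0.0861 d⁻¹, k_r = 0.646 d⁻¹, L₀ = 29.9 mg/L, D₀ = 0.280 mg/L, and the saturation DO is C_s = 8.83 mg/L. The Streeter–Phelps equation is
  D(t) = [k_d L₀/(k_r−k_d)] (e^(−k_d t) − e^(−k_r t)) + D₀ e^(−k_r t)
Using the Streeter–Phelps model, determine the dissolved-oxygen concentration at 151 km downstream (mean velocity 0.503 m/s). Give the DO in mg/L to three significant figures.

Travel time t = x/v = 151 km / (0.503 m/s) = 151000 m / 0.503 m/s = 300200 s = 3.475 d.
k_d L₀/(k_r−k_d) = 0.0861×29.9/(0.646−0.0861) = 2.574/0.5599 = 4.598 mg/L.
e^(−k_d t) = e^(−0.0861×3.475) = 0.7414; e^(−k_r t) = e^(−0.646×3.475) = 0.1060.
D = 4.598 × (0.7414 − 0.1060) + 0.280 × 0.1060 = 2.922 + 0.02967 = 2.952 mg/L.
DO = C_s − D = 8.83 − 2.952 = 5.878 mg/L.

DO ≈ 5.88 mg/L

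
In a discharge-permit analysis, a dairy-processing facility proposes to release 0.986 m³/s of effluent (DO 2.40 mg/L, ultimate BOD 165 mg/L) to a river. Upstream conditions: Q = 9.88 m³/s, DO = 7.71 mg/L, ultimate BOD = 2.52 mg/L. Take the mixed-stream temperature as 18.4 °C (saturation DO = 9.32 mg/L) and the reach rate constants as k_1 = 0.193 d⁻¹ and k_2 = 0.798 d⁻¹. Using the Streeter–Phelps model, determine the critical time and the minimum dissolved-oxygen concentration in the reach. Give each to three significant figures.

t_c ≈ 1.56 d; minimum DO ≈ 6.23 mg/L

Mixed DO = (9.88×7.71 + 0.986×2.40)/(9.88+0.986) = 78.54/10.87 = 7.228 mg/L.
Mixed L₀ = (9.88×2.52 + 0.986×165)/(10.87) = 187.6/10.87 = 17.26 mg/L.
Initial deficit D₀ = C_s − DO₀ = 9.32 − 7.228 = 2.092 mg/L.
t_c = (1/0.6050) ln[(0.798/0.193)(1 − 2.092×0.6050/(0.193×17.26))] = 1.653 × ln(2.564) = 1.556 d.
D_c = (0.193/0.798) × 17.26 × e^(−0.193×1.556) = 0.2419 × 17.26 × 0.7405 = 3.092 mg/L.
Minimum DO = 9.32 − 3.092 = 6.228 mg/L.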